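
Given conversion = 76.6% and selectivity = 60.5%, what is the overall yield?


Overall yield = conversion (%) * selectivity (%) / 100
Conversion = 76.6%, Selectivity = 60.5%
Y = 76.6 * 60.5 / 100
= 46.343 %

46.343 %


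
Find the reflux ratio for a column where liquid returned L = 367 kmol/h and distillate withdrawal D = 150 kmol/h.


Reflux ratio definition: R = L / D (liquid returned / distillate withdrawn)
L = 367 kmol/h, D = 150 kmol/h
R = 367 / 150 = 2.447

2.447


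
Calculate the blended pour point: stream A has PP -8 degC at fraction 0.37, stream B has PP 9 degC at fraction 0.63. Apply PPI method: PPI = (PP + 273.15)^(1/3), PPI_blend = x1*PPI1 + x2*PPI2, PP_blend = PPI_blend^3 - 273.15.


PPI_1 = (-8 + 273.15)^(1/3) = 6.42437
PPI_2 = (9 + 273.15)^(1/3) = 6.558835
PPI_blend = 0.37 * 6.42437 + 0.63 * 6.558835 = 6.509083
PP_blend = 6.509083^3 - 273.15 = 275.7779 - 273.15 = 2.63

2.63 degC


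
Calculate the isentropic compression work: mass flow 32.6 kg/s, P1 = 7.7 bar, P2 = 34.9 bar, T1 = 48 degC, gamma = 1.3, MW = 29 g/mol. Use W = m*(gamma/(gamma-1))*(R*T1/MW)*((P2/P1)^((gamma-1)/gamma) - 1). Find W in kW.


Isentropic work: W = m*(gamma/(gamma-1))*(R*T1/MW)*((P2/P1)^((gamma-1)/gamma) - 1)
T1 = 48 + 273.15 = 321.15 K
Pressure ratio = 34.9 / 7.7 = 4.53247
Exponent = (1.3 - 1)/1.3 = 0.230769
(P2/P1)^exp - 1 = 4.53247^0.230769 - 1 = 0.4173
W = 32.6 * 1.3 / 0.3 * 8.314 * 321.15 / 29 * 0.4173 = 5428

5428 kW


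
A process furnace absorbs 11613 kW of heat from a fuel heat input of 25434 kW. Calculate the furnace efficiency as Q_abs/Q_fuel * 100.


Furnace efficiency = Q_absorbed / Q_fuel * 100
= 11613 / 25434 * 100 = 45.66

45.66 %


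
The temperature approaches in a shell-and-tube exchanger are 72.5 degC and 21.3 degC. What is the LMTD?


LMTD = (dT1 - dT2) / ln(dT1/dT2)
= (72.5 - 21.3) / ln(72.5 / 21.3) = 51.2 / 1.22488 = 41.80

41.80 degC


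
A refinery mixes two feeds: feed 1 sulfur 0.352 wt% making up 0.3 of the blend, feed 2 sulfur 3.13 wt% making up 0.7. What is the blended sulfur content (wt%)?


Linear sulfur blending: S_blend = x1*S1 + x2*S2
Contribution 1: 0.3 * 0.352 = 0.1056 wt%
Contribution 2: 0.7 * 3.13 = 2.191 wt%
S_blend = 0.1056 + 2.191 = 2.2966

2.2966 wt%


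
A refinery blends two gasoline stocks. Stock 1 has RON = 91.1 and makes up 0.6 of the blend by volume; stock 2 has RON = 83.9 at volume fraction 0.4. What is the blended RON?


Linear blending: RON_blend = sum(vi * RONi)
Contribution 1: 0.6 * 91.1 = 54.66
Contribution 2: 0.4 * 83.9 = 33.56
RON_blend = 54.66 + 33.56 = 88.22

88.22


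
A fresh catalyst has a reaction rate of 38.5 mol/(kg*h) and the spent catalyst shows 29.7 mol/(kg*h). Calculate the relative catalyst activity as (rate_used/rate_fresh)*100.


Activity (%) = (rate_used / rate_fresh) * 100
rate_used = 29.7, rate_fresh = 38.5
= (29.7 / 38.5) * 100
= 0.7714 * 100 = 77.14

77.14 %


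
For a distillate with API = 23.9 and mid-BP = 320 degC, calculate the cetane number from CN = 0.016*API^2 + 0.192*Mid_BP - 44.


CN = 0.016 * 23.9^2 + 0.192 * 320 - 44
CN = 9.13936 + 61.44 - 44 = 26.57936

26.57936


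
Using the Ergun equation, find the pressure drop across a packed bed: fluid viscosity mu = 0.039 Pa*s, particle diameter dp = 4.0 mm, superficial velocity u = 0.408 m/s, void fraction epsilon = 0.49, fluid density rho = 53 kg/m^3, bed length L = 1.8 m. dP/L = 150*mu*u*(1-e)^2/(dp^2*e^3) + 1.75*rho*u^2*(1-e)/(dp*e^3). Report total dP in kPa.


dp = 4.0 mm = 0.004 m
Viscous term = 150*0.039*0.408*(1-0.49)^2 / (0.004^2*0.49^3) = 329798
Inertial term = 1.75*53*0.408^2*(1-0.49) / (0.004*0.49^3) = 16732.3
dP/L = 329798 + 16732.3 = 346530 Pa/m
dP = 346530 * 1.8 / 1000 = 623.8 kPa

623.8 kPa


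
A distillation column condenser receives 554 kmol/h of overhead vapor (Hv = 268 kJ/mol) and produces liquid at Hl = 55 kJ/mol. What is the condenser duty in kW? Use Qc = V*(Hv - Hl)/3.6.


Qc = 554 * (268 - 55) / 3.6 = 554 * 213 / 3.6 = 32780

32780 kW


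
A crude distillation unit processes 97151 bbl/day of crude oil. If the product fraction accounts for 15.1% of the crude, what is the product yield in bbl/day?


Crude throughput = 97151 bbl/day
Fraction yield = 15.1%
yield = throughput * fraction / 100
yield = 97151 * 15.1 / 100 = 14669.801

14669.801 bbl/day


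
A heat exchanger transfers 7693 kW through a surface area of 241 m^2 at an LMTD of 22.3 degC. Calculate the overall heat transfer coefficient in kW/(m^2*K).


From Q = U*A*LMTD, U = Q / (A * LMTD)
U = 7693 / (241 * 22.3) = 7693 / 5374.3 = 1.431

1.431 kW/(m^2*K)


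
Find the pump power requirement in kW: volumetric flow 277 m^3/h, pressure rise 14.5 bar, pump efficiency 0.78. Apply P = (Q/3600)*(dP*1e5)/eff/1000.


Q = 277 / 3600 = 0.0769444 m^3/s
P = 0.0769444 * (14.5 * 1e5) / 0.78 / 1000 = 143.0

143.0 kW


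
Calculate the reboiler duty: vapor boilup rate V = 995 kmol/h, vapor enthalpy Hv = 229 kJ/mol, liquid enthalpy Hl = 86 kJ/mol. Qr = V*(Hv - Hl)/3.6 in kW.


Qr = 995 * (229 - 86) / 3.6 = 995 * 143 / 3.6 = 39520

39520 kW


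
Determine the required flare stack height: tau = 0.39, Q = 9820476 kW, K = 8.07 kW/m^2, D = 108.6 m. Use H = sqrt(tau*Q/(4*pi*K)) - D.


tau*Q/(4*pi*K) = 0.39 * 9820476 / (4 * pi * 8.07) = 37767.1
sqrt(37767.1) = 194.338
H = 194.338 - 108.6 = 85.74

85.74 m


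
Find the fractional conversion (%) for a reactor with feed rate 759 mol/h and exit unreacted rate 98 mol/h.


X = (F_in - F_out) / F_in * 100
Moles reacted = 759 - 98 = 661
X = 661 / 759 * 100
= 0.8709 * 100
= 87.09 %

87.09 %


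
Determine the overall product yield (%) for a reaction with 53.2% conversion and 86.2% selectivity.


Overall yield = conversion (%) * selectivity (%) / 100
Conversion = 53.2%, Selectivity = 86.2%
Y = 53.2 * 86.2 / 100
= 45.8584 %

45.8584 %


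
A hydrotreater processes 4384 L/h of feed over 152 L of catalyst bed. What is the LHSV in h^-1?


LHSV = volumetric feed rate / catalyst volume
= 4384 L/h / 152 L
= 28.84 h^-1

28.84 h^-1


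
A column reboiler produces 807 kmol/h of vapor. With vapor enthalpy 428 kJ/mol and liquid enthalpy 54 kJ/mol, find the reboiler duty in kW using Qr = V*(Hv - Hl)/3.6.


Qr = 807 * (428 - 54) / 3.6 = 807 * 374 / 3.6 = 83840

83840 kW


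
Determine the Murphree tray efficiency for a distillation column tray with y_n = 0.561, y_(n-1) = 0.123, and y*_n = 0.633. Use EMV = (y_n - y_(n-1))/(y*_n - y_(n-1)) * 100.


Murphree vapor efficiency: EMV = (y_n - y_(n-1)) / (y*_n - y_(n-1)) * 100
EMV = (0.561 - 0.123) / (0.633 - 0.123) * 100 = 0.438 / 0.51 * 100 = 85.88

85.88 %


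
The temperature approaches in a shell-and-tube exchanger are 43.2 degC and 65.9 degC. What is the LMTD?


LMTD = (dT1 - dT2) / ln(dT1/dT2)
= (43.2 - 65.9) / ln(43.2 / 65.9) = -22.7 / -0.422298 = 53.75

53.75 degC


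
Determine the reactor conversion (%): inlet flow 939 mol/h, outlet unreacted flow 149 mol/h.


X = (F_in - F_out) / F_in * 100
Moles reacted = 939 - 149 = 790
X = 790 / 939 * 100
= 0.8413 * 100
= 84.13 %

84.13 %


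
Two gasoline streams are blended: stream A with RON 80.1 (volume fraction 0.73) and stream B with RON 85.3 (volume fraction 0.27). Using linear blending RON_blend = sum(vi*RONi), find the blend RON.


Linear blending: RON_blend = sum(vi * RONi)
Contribution 1: 0.73 * 80.1 = 58.473
Contribution 2: 0.27 * 85.3 = 23.031
RON_blend = 58.473 + 23.031 = 81.504

81.504


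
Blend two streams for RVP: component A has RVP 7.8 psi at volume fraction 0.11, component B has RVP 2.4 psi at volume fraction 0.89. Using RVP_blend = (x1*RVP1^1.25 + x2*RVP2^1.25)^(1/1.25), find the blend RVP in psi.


Chevron index: RVP_blend = (sum xi*RVPi^1.25)^(1/1.25)
RVP^1.25 terms: 0.11 * 7.8^1.25 + 0.89 * 2.4^1.25 = 4.09248
RVP_blend = 4.09248^(1/1.25) = 3.087

3.087 psi


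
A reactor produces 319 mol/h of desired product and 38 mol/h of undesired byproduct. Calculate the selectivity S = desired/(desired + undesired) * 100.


Selectivity = desired / (desired + undesired) * 100
Total products = 319 + 38 = 357 mol/h
S = 319 / 357 * 100
= 0.8936 * 100
= 89.36 %

89.36 %


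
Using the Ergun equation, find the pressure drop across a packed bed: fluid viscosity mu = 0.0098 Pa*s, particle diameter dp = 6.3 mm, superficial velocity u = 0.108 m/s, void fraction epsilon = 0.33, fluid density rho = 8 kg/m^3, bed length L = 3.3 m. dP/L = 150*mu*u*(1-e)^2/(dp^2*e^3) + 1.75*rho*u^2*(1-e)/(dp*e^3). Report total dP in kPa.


dp = 6.3 mm = 0.0063 m
Viscous term = 150*0.0098*0.108*(1-0.33)^2 / (0.0063^2*0.33^3) = 49965.2
Inertial term = 1.75*8*0.108^2*(1-0.33) / (0.0063*0.33^3) = 483.246
dP/L = 49965.2 + 483.246 = 50448.4 Pa/m
dP = 50448.4 * 3.3 / 1000 = 166.5 kPa

166.5 kPa


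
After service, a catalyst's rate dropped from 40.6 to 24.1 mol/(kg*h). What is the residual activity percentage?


Activity (%) = (rate_used / rate_fresh) * 100
rate_used = 24.1, rate_fresh = 40.6
= (24.1 / 40.6) * 100
= 0.5936 * 100 = 59.36

59.36 %


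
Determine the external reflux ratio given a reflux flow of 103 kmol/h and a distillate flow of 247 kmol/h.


Reflux ratio definition: R = L / D (liquid returned / distillate withdrawn)
L = 103 kmol/h, D = 247 kmol/h
R = 103 / 247 = 0.4170

0.4170


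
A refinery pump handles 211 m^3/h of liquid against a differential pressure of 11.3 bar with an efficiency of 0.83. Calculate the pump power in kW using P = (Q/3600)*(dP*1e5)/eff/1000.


Q = 211 / 3600 = 0.0586111 m^3/s
P = 0.0586111 * (11.3 * 1e5) / 0.83 / 1000 = 79.80

79.80 kW


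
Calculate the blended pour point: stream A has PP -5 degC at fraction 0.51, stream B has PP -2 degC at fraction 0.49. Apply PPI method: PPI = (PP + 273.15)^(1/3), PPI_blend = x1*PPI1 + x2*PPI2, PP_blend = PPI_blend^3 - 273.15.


PPI_1 = (-5 + 273.15)^(1/3) = 6.448508
PPI_2 = (-2 + 273.15)^(1/3) = 6.472467
PPI_blend = 0.51 * 6.448508 + 0.49 * 6.472467 = 6.460248
PP_blend = 6.460248^3 - 273.15 = 269.6172 - 273.15 = -3.53

-3.53 degC


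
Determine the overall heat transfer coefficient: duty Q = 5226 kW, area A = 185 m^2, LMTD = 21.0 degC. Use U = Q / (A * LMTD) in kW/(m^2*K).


From Q = U*A*LMTD, U = Q / (A * LMTD)
U = 5226 / (185 * 21.0) = 5226 / 3885 = 1.345

1.345 kW/(m^2*K)


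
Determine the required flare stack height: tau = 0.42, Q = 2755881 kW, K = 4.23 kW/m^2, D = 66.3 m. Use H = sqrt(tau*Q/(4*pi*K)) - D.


tau*Q/(4*pi*K) = 0.42 * 2755881 / (4 * pi * 4.23) = 21775.1
sqrt(21775.1) = 147.564
H = 147.564 - 66.3 = 81.26

81.26 m


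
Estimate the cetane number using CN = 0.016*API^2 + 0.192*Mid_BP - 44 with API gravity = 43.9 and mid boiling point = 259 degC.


CN = 0.016 * 43.9^2 + 0.192 * 259 - 44
CN = 30.83536 + 49.728 - 44 = 36.56336

36.56336


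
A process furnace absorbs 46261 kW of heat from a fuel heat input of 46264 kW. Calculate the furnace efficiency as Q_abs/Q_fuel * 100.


Furnace efficiency = Q_absorbed / Q_fuel * 100
= 46261 / 46264 * 100 = 99.99

99.99 %


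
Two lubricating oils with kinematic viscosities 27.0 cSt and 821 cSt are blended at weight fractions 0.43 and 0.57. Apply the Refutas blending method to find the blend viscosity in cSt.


Refutas method: VBN_i = 14.534*ln(ln(visc_i + 0.8)) + 10.975, blended linearly by mass fraction; since VBN is linear in VBI_i = ln(ln(visc_i + 0.8)) and the fractions sum to 1, blend VBI directly: visc = exp(exp(VBI_blend)) - 0.8
VBI_1 = ln(ln(27.0 + 0.8)) = 1.20148
VBI_2 = ln(ln(821 + 0.8)) = 1.90382
VBI_blend = 0.43 * 1.20148 + 0.57 * 1.90382 = 1.60181
visc_blend = exp(exp(1.60181)) - 0.8 = 142.1

142.1 cSt


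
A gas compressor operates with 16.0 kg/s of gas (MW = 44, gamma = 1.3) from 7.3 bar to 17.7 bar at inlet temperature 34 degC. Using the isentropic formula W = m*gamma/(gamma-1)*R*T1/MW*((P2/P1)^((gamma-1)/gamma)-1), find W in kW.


Isentropic work: W = m*(gamma/(gamma-1))*(R*T1/MW)*((P2/P1)^((gamma-1)/gamma) - 1)
T1 = 34 + 273.15 = 307.15 K
Pressure ratio = 17.7 / 7.3 = 2.42466
Exponent = (1.3 - 1)/1.3 = 0.230769
(P2/P1)^exp - 1 = 2.42466^0.230769 - 1 = 0.226777
W = 16.0 * 1.3 / 0.3 * 8.314 * 307.15 / 44 * 0.226777 = 912.5

912.5 kW


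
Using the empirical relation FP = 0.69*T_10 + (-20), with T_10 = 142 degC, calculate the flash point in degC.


FP = 0.69 * 142 + (-20) = 77.98

77.98 degC


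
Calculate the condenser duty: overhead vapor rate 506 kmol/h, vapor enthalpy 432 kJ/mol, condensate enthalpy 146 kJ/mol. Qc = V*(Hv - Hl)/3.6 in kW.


Qc = 506 * (432 - 146) / 3.6 = 506 * 286 / 3.6 = 40200

40200 kW


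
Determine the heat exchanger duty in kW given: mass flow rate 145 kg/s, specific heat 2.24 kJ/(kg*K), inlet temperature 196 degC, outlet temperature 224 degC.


Q = m_dot * cp * delta_T
delta_T = 224 - 196 = 28 K
Q = 145 * 2.24 * 28
= 324.8 * 28
= 9094.4 kW

9094.4 kW


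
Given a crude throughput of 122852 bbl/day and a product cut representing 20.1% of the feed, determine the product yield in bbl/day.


Crude throughput = 122852 bbl/day
Fraction yield = 20.1%
yield = throughput * fraction / 100
yield = 122852 * 20.1 / 100 = 24693.252

24693.252 bbl/day


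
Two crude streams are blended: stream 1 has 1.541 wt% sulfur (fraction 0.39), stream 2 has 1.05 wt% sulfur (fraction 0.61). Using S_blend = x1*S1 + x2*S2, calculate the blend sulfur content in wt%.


Linear sulfur blending: S_blend = x1*S1 + x2*S2
Contribution 1: 0.39 * 1.541 = 0.60099 wt%
Contribution 2: 0.61 * 1.05 = 0.6405 wt%
S_blend = 0.60099 + 0.6405 = 1.24149

1.24149 wt%


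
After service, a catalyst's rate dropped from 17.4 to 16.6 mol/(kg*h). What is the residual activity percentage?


Activity (%) = (rate_used / rate_fresh) * 100
rate_used = 16.6, rate_fresh = 17.4
= (16.6 / 17.4) * 100
= 0.9540 * 100 = 95.40

95.40 %


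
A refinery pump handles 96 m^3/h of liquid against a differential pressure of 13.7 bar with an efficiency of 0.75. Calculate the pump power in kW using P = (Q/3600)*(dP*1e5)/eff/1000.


Q = 96 / 3600 = 0.0266667 m^3/s
P = 0.0266667 * (13.7 * 1e5) / 0.75 / 1000 = 48.71

48.71 kW


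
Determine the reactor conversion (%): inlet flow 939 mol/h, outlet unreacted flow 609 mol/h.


X = (F_in - F_out) / F_in * 100
Moles reacted = 939 - 609 = 330
X = 330 / 939 * 100
= 0.3514 * 100
= 35.14 %

35.14 %


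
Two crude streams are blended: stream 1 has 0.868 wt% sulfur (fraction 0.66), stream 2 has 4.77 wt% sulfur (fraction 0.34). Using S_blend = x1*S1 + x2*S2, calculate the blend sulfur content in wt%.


Linear sulfur blending: S_blend = x1*S1 + x2*S2
Contribution 1: 0.66 * 0.868 = 0.57288 wt%
Contribution 2: 0.34 * 4.77 = 1.6218 wt%
S_blend = 0.57288 + 1.6218 = 2.19468

2.19468 wt%


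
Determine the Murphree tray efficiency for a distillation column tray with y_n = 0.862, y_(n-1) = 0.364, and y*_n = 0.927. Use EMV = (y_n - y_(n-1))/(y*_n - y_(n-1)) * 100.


Murphree vapor efficiency: EMV = (y_n - y_(n-1)) / (y*_n - y_(n-1)) * 100
EMV = (0.862 - 0.364) / (0.927 - 0.364) * 100 = 0.498 / 0.563 * 100 = 88.45

88.45 %


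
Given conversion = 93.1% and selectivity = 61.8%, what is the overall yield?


Overall yield = conversion (%) * selectivity (%) / 100
Conversion = 93.1%, Selectivity = 61.8%
Y = 93.1 * 61.8 / 100
= 57.5358 %

57.5358 %


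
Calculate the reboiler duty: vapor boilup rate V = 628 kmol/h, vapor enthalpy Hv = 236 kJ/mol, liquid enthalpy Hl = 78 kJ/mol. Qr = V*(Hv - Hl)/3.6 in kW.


Qr = 628 * (236 - 78) / 3.6 = 628 * 158 / 3.6 = 27560

27560 kW


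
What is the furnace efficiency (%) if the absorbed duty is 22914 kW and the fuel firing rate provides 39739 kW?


Furnace efficiency = Q_absorbed / Q_fuel * 100
= 22914 / 39739 * 100 = 57.66

57.66 %


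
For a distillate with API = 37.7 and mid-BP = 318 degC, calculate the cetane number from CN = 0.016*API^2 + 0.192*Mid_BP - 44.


CN = 0.016 * 37.7^2 + 0.192 * 318 - 44
CN = 22.74064 + 61.056 - 44 = 39.79664

39.79664


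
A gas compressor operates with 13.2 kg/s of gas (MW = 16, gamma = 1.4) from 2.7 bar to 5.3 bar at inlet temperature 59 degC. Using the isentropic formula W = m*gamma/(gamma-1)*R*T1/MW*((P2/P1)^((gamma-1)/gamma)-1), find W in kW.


Isentropic work: W = m*(gamma/(gamma-1))*(R*T1/MW)*((P2/P1)^((gamma-1)/gamma) - 1)
T1 = 59 + 273.15 = 332.15 K
Pressure ratio = 5.3 / 2.7 = 1.96296
Exponent = (1.4 - 1)/1.4 = 0.285714
(P2/P1)^exp - 1 = 1.96296^0.285714 - 1 = 0.21252
W = 13.2 * 1.4 / 0.4 * 8.314 * 332.15 / 16 * 0.21252 = 1695

1695 kW


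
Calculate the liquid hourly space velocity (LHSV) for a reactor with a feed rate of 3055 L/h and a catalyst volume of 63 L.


LHSV = volumetric feed rate / catalyst volume
= 3055 L/h / 63 L
= 48.49 h^-1

48.49 h^-1


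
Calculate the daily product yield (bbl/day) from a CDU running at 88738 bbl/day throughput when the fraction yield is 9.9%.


Crude throughput = 88738 bbl/day
Fraction yield = 9.9%
yield = throughput * fraction / 100
yield = 88738 * 9.9 / 100 = 8785.062

8785.062 bbl/day


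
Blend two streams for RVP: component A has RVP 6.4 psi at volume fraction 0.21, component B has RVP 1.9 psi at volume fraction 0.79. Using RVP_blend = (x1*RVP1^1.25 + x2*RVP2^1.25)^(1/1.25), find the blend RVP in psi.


Chevron index: RVP_blend = (sum xi*RVPi^1.25)^(1/1.25)
RVP^1.25 terms: 0.21 * 6.4^1.25 + 0.79 * 1.9^1.25 = 3.89994
RVP_blend = 3.89994^(1/1.25) = 2.971

2.971 psi


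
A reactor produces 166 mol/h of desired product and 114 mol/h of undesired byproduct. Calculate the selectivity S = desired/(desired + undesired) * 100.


Selectivity = desired / (desired + undesired) * 100
Total products = 166 + 114 = 280 mol/h
S = 166 / 280 * 100
= 0.5929 * 100
= 59.29 %

59.29 %


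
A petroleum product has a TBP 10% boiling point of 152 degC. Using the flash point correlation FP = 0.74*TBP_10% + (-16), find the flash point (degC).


FP = 0.74 * 152 + (-16) = 96.48

96.48 degC


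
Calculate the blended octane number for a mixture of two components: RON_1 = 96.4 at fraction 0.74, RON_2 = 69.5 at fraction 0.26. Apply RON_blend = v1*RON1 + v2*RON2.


Linear blending: RON_blend = sum(vi * RONi)
Contribution 1: 0.74 * 96.4 = 71.336
Contribution 2: 0.26 * 69.5 = 18.07
RON_blend = 71.336 + 18.07 = 89.406

89.406


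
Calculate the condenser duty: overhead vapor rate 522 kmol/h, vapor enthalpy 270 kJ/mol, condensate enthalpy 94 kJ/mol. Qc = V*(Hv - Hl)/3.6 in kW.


Qc = 522 * (270 - 94) / 3.6 = 522 * 176 / 3.6 = 25520

25520 kW


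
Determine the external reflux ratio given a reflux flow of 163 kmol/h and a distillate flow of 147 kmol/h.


Reflux ratio definition: R = L / D (liquid returned / distillate withdrawn)
L = 163 kmol/h, D = 147 kmol/h
R = 163 / 147 = 1.109

1.109


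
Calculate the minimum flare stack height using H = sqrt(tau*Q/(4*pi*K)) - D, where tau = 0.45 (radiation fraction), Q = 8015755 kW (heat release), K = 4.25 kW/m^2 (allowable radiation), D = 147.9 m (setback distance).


tau*Q/(4*pi*K) = 0.45 * 8015755 / (4 * pi * 4.25) = 67539.5
sqrt(67539.5) = 259.884
H = 259.884 - 147.9 = 112.0

112.0 m


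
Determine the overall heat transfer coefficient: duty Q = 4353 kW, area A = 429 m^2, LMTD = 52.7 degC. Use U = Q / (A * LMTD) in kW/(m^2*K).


From Q = U*A*LMTD, U = Q / (A * LMTD)
U = 4353 / (429 * 52.7) = 4353 / 22608.3 = 0.1925

0.1925 kW/(m^2*K)


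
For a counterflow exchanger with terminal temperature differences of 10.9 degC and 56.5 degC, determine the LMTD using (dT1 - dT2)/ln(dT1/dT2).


LMTD = (dT1 - dT2) / ln(dT1/dT2)
= (10.9 - 56.5) / ln(10.9 / 56.5) = -45.6 / -1.64548 = 27.71

27.71 degC


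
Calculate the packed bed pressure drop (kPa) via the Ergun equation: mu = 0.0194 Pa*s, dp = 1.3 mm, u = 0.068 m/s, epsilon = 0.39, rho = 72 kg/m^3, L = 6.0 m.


dp = 1.3 mm = 0.0013 m
Viscous term = 150*0.0194*0.068*(1-0.39)^2 / (0.0013^2*0.39^3) = 734482
Inertial term = 1.75*72*0.068^2*(1-0.39) / (0.0013*0.39^3) = 4608.73
dP/L = 734482 + 4608.73 = 739091 Pa/m
dP = 739091 * 6.0 / 1000 = 4435 kPa

4435 kPa


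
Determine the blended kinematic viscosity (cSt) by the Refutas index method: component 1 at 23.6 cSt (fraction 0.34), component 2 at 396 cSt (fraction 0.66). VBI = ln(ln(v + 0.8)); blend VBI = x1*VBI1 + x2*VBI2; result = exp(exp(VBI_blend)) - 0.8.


Refutas method: VBN_i = 14.534*ln(ln(visc_i + 0.8)) + 10.975, blended linearly by mass fraction; since VBN is linear in VBI_i = ln(ln(visc_i + 0.8)) and the fractions sum to 1, blend VBI directly: visc = exp(exp(VBI_blend)) - 0.8
VBI_1 = ln(ln(23.6 + 0.8)) = 1.16146
VBI_2 = ln(ln(396 + 0.8)) = 1.78899
VBI_blend = 0.34 * 1.16146 + 0.66 * 1.78899 = 1.57563
visc_blend = exp(exp(1.57563)) - 0.8 = 124.9

124.9 cSt


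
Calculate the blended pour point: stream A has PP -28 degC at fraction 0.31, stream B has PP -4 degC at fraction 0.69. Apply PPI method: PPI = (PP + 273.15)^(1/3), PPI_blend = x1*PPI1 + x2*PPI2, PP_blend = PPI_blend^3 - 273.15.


PPI_1 = (-28 + 273.15)^(1/3) = 6.258601
PPI_2 = (-4 + 273.15)^(1/3) = 6.456514
PPI_blend = 0.31 * 6.258601 + 0.69 * 6.456514 = 6.395161
PP_blend = 6.395161^3 - 273.15 = 261.5498 - 273.15 = -11.6

-11.6 degC


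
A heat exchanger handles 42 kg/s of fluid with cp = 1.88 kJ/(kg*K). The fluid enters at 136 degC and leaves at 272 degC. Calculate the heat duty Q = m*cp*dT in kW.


Q = m_dot * cp * delta_T
delta_T = 272 - 136 = 136 K
Q = 42 * 1.88 * 136
= 78.96 * 136
= 10738.56 kW

10738.56 kW


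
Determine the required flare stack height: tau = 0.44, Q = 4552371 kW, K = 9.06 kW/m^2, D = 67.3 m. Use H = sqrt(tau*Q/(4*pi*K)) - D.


tau*Q/(4*pi*K) = 0.44 * 4552371 / (4 * pi * 9.06) = 17593.5
sqrt(17593.5) = 132.64
H = 132.64 - 67.3 = 65.34

65.34 m


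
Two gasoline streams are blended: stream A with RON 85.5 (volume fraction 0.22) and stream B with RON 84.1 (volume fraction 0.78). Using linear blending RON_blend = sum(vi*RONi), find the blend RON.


Linear blending: RON_blend = sum(vi * RONi)
Contribution 1: 0.22 * 85.5 = 18.81
Contribution 2: 0.78 * 84.1 = 65.598
RON_blend = 18.81 + 65.598 = 84.408

84.408


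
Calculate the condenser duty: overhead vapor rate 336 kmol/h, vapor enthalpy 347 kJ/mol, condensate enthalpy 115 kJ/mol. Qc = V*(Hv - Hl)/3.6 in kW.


Qc = 336 * (347 - 115) / 3.6 = 336 * 232 / 3.6 = 21650

21650 kW


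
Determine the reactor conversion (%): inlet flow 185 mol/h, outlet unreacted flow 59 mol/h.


X = (F_in - F_out) / F_in * 100
Moles reacted = 185 - 59 = 126
X = 126 / 185 * 100
= 0.6811 * 100
= 68.11 %

68.11 %


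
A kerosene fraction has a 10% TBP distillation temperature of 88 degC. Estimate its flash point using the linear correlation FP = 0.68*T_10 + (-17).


FP = 0.68 * 88 + (-17) = 42.84

42.84 degC


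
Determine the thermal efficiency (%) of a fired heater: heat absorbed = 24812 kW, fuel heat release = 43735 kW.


Furnace efficiency = Q_absorbed / Q_fuel * 100
= 24812 / 43735 * 100 = 56.73

56.73 %


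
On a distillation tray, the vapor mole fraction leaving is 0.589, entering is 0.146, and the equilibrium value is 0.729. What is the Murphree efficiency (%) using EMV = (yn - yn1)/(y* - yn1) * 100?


Murphree vapor efficiency: EMV = (y_n - y_(n-1)) / (y*_n - y_(n-1)) * 100
EMV = (0.589 - 0.146) / (0.729 - 0.146) * 100 = 0.443 / 0.583 * 100 = 75.99

75.99 %


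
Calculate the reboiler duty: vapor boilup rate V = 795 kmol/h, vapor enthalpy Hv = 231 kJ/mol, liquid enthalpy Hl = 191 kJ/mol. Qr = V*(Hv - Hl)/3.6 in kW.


Qr = 795 * (231 - 191) / 3.6 = 795 * 40 / 3.6 = 8833

8833 kW


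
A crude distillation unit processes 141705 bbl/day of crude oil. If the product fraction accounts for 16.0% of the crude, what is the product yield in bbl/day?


Crude throughput = 141705 bbl/day
Fraction yield = 16.0%
yield = throughput * fraction / 100
yield = 141705 * 16.0 / 100 = 22672.8

22672.8 bbl/day


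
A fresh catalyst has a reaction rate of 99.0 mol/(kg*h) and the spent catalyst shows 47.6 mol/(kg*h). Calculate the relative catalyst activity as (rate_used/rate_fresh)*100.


Activity (%) = (rate_used / rate_fresh) * 100
rate_used = 47.6, rate_fresh = 99.0
= (47.6 / 99.0) * 100
= 0.4808 * 100 = 48.08

48.08 %


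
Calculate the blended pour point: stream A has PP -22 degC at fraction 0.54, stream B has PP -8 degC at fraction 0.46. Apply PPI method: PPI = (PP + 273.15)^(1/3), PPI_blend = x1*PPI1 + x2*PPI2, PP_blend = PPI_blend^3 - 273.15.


PPI_1 = (-22 + 273.15)^(1/3) = 6.30925
PPI_2 = (-8 + 273.15)^(1/3) = 6.42437
PPI_blend = 0.54 * 6.30925 + 0.46 * 6.42437 = 6.362205
PP_blend = 6.362205^3 - 273.15 = 257.5271 - 273.15 = -15.62

-15.62 degC


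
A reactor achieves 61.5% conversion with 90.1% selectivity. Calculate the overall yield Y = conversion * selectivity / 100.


Overall yield = conversion (%) * selectivity (%) / 100
Conversion = 61.5%, Selectivity = 90.1%
Y = 61.5 * 90.1 / 100
= 55.4115 %

55.4115 %


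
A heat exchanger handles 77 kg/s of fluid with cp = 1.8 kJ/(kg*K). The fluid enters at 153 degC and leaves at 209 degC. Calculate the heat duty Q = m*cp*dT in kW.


Q = m_dot * cp * delta_T
delta_T = 209 - 153 = 56 K
Q = 77 * 1.8 * 56
= 138.6 * 56
= 7761.6 kW

7761.6 kW


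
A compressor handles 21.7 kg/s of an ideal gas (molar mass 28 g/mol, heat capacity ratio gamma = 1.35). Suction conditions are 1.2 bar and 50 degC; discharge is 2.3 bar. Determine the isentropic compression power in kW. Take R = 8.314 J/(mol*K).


Isentropic work: W = m*(gamma/(gamma-1))*(R*T1/MW)*((P2/P1)^((gamma-1)/gamma) - 1)
T1 = 50 + 273.15 = 323.15 K
Pressure ratio = 2.3 / 1.2 = 1.91667
Exponent = (1.35 - 1)/1.35 = 0.259259
(P2/P1)^exp - 1 = 1.91667^0.259259 - 1 = 0.183731
W = 21.7 * 1.35 / 0.35 * 8.314 * 323.15 / 28 * 0.183731 = 1476

1476 kW


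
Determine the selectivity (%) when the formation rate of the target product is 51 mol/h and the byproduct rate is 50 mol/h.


Selectivity = desired / (desired + undesired) * 100
Total products = 51 + 50 = 101 mol/h
S = 51 / 101 * 100
= 0.5050 * 100
= 50.50 %

50.50 %


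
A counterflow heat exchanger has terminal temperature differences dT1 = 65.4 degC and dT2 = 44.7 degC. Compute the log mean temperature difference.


LMTD = (dT1 - dT2) / ln(dT1/dT2)
= (65.4 - 44.7) / ln(65.4 / 44.7) = 20.7 / 0.380549 = 54.40

54.40 degC


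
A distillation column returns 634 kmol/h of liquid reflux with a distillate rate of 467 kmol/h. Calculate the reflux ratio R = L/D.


Reflux ratio definition: R = L / D (liquid returned / distillate withdrawn)
L = 634 kmol/h, D = 467 kmol/h
R = 634 / 467 = 1.358

1.358


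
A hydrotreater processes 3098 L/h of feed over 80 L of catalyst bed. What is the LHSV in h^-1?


LHSV = volumetric feed rate / catalyst volume
= 3098 L/h / 80 L
= 38.73 h^-1

38.73 h^-1


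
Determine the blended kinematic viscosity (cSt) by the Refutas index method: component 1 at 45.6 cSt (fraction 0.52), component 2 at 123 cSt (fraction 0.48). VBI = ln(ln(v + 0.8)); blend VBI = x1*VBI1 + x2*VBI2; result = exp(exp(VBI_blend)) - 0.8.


Refutas method: VBN_i = 14.534*ln(ln(visc_i + 0.8)) + 10.975, blended linearly by mass fraction; since VBN is linear in VBI_i = ln(ln(visc_i + 0.8)) and the fractions sum to 1, blend VBI directly: visc = exp(exp(VBI_blend)) - 0.8
VBI_1 = ln(ln(45.6 + 0.8)) = 1.34477
VBI_2 = ln(ln(123 + 0.8)) = 1.5725
VBI_blend = 0.52 * 1.34477 + 0.48 * 1.5725 = 1.45408
visc_blend = exp(exp(1.45408)) - 0.8 = 71.48

71.48 cSt


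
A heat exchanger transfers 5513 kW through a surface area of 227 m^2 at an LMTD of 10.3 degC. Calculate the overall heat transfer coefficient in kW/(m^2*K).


From Q = U*A*LMTD, U = Q / (A * LMTD)
U = 5513 / (227 * 10.3) = 5513 / 2338.1 = 2.358

2.358 kW/(m^2*K)


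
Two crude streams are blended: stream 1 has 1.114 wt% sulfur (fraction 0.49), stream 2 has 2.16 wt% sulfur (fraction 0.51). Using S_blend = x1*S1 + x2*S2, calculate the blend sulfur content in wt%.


Linear sulfur blending: S_blend = x1*S1 + x2*S2
Contribution 1: 0.49 * 1.114 = 0.54586 wt%
Contribution 2: 0.51 * 2.16 = 1.1016 wt%
S_blend = 0.54586 + 1.1016 = 1.64746

1.64746 wt%


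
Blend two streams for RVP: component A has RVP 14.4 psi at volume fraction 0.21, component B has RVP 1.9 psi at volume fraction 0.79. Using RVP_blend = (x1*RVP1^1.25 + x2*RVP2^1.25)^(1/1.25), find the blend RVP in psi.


Chevron index: RVP_blend = (sum xi*RVPi^1.25)^(1/1.25)
RVP^1.25 terms: 0.21 * 14.4^1.25 + 0.79 * 1.9^1.25 = 7.65303
RVP_blend = 7.65303^(1/1.25) = 5.094

5.094 psi


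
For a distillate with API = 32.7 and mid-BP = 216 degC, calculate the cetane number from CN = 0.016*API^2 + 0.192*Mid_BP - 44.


CN = 0.016 * 32.7^2 + 0.192 * 216 - 44
CN = 17.10864 + 41.472 - 44 = 14.58064

14.58064


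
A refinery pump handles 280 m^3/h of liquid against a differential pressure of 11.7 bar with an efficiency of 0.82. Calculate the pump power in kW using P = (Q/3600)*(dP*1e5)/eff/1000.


Q = 280 / 3600 = 0.0777778 m^3/s
P = 0.0777778 * (11.7 * 1e5) / 0.82 / 1000 = 111.0

111.0 kW


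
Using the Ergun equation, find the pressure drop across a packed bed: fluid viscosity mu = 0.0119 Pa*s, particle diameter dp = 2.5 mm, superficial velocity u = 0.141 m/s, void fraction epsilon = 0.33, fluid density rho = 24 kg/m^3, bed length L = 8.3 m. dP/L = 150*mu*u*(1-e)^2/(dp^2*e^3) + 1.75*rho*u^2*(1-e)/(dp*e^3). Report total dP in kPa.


dp = 2.5 mm = 0.0025 m
Viscous term = 150*0.0119*0.141*(1-0.33)^2 / (0.0025^2*0.33^3) = 503020
Inertial term = 1.75*24*0.141^2*(1-0.33) / (0.0025*0.33^3) = 6227.02
dP/L = 503020 + 6227.02 = 509247 Pa/m
dP = 509247 * 8.3 / 1000 = 4227 kPa

4227 kPa


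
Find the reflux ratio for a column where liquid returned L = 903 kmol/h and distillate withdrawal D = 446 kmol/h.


Reflux ratio definition: R = L / D (liquid returned / distillate withdrawn)
L = 903 kmol/h, D = 446 kmol/h
R = 903 / 446 = 2.025

2.025


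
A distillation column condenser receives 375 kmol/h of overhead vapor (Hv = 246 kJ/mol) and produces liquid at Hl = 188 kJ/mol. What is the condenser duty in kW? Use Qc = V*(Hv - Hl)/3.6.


Qc = 375 * (246 - 188) / 3.6 = 375 * 58 / 3.6 = 6042

6042 kW


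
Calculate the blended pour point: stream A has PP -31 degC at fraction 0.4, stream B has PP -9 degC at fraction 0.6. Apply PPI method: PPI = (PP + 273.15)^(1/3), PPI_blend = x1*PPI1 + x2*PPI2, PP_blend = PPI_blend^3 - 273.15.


PPI_1 = (-31 + 273.15)^(1/3) = 6.232967
PPI_2 = (-9 + 273.15)^(1/3) = 6.416283
PPI_blend = 0.4 * 6.232967 + 0.6 * 6.416283 = 6.342957
PP_blend = 6.342957^3 - 273.15 = 255.1968 - 273.15 = -17.95

-17.95 degC


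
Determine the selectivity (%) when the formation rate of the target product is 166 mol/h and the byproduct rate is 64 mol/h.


Selectivity = desired / (desired + undesired) * 100
Total products = 166 + 64 = 230 mol/h
S = 166 / 230 * 100
= 0.7217 * 100
= 72.17 %

72.17 %


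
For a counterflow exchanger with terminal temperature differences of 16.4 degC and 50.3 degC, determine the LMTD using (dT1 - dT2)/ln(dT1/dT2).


LMTD = (dT1 - dT2) / ln(dT1/dT2)
= (16.4 - 50.3) / ln(16.4 / 50.3) = -33.9 / -1.12072 = 30.25

30.25 degC


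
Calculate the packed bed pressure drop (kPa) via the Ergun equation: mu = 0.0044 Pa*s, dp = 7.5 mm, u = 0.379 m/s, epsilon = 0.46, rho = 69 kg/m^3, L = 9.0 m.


dp = 7.5 mm = 0.0075 m
Viscous term = 150*0.0044*0.379*(1-0.46)^2 / (0.0075^2*0.46^3) = 13322.2
Inertial term = 1.75*69*0.379^2*(1-0.46) / (0.0075*0.46^3) = 12829.9
dP/L = 13322.2 + 12829.9 = 26152.1 Pa/m
dP = 26152.1 * 9.0 / 1000 = 235.4 kPa

235.4 kPa


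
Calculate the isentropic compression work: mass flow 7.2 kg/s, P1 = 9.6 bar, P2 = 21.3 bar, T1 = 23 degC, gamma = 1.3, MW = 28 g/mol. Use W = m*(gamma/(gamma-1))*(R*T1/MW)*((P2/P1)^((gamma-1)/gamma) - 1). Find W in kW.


Isentropic work: W = m*(gamma/(gamma-1))*(R*T1/MW)*((P2/P1)^((gamma-1)/gamma) - 1)
T1 = 23 + 273.15 = 296.15 K
Pressure ratio = 21.3 / 9.6 = 2.21875
Exponent = (1.3 - 1)/1.3 = 0.230769
(P2/P1)^exp - 1 = 2.21875^0.230769 - 1 = 0.201908
W = 7.2 * 1.3 / 0.3 * 8.314 * 296.15 / 28 * 0.201908 = 554.0

554.0 kW


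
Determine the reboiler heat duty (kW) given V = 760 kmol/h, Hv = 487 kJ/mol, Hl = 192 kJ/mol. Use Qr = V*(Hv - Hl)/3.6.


Qr = 760 * (487 - 192) / 3.6 = 760 * 295 / 3.6 = 62280

62280 kW


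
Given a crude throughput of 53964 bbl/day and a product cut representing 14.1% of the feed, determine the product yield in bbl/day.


Crude throughput = 53964 bbl/day
Fraction yield = 14.1%
yield = throughput * fraction / 100
yield = 53964 * 14.1 / 100 = 7608.924

7608.924 bbl/day


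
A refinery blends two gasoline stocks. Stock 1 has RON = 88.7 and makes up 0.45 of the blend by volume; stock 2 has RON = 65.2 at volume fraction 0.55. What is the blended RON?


Linear blending: RON_blend = sum(vi * RONi)
Contribution 1: 0.45 * 88.7 = 39.915
Contribution 2: 0.55 * 65.2 = 35.86
RON_blend = 39.915 + 35.86 = 75.775

75.775


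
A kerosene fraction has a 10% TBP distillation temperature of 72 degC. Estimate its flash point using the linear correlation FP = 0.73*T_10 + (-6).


FP = 0.73 * 72 + (-6) = 46.56

46.56 degC


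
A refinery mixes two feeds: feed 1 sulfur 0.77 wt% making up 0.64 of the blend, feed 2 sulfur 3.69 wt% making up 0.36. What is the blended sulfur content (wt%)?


Linear sulfur blending: S_blend = x1*S1 + x2*S2
Contribution 1: 0.64 * 0.77 = 0.4928 wt%
Contribution 2: 0.36 * 3.69 = 1.3284 wt%
S_blend = 0.4928 + 1.3284 = 1.8212

1.8212 wt%


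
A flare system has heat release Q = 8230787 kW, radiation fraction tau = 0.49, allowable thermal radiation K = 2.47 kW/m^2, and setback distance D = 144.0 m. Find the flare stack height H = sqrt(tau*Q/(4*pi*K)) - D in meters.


tau*Q/(4*pi*K) = 0.49 * 8230787 / (4 * pi * 2.47) = 129936
sqrt(129936) = 360.466
H = 360.466 - 144.0 = 216.5

216.5 m


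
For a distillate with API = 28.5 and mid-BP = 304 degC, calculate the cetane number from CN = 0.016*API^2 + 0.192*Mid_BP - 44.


CN = 0.016 * 28.5^2 + 0.192 * 304 - 44
CN = 12.996 + 58.368 - 44 = 27.364

27.364


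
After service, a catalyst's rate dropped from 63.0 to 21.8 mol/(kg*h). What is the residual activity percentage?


Activity (%) = (rate_used / rate_fresh) * 100
rate_used = 21.8, rate_fresh = 63.0
= (21.8 / 63.0) * 100
= 0.3460 * 100 = 34.60

34.60 %


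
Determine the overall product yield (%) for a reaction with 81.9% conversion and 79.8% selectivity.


Overall yield = conversion (%) * selectivity (%) / 100
Conversion = 81.9%, Selectivity = 79.8%
Y = 81.9 * 79.8 / 100
= 65.3562 %

65.3562 %


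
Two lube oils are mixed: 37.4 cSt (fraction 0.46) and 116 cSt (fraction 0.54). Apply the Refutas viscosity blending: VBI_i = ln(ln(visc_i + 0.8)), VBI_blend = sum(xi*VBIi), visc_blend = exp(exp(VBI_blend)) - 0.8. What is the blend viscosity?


Refutas method: VBN_i = 14.534*ln(ln(visc_i + 0.8)) + 10.975, blended linearly by mass fraction; since VBN is linear in VBI_i = ln(ln(visc_i + 0.8)) and the fractions sum to 1, blend VBI directly: visc = exp(exp(VBI_blend)) - 0.8
VBI_1 = ln(ln(37.4 + 0.8)) = 1.29276
VBI_2 = ln(ln(116 + 0.8)) = 1.56034
VBI_blend = 0.46 * 1.29276 + 0.54 * 1.56034 = 1.43725
visc_blend = exp(exp(1.43725)) - 0.8 = 66.50

66.50 cSt


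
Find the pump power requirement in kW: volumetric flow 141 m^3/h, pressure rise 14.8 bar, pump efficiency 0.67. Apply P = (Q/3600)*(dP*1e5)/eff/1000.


Q = 141 / 3600 = 0.0391667 m^3/s
P = 0.0391667 * (14.8 * 1e5) / 0.67 / 1000 = 86.52

86.52 kW


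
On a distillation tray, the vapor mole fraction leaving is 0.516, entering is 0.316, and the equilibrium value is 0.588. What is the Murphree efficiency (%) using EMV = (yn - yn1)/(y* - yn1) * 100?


Murphree vapor efficiency: EMV = (y_n - y_(n-1)) / (y*_n - y_(n-1)) * 100
EMV = (0.516 - 0.316) / (0.588 - 0.316) * 100 = 0.2 / 0.272 * 100 = 73.53

73.53 %


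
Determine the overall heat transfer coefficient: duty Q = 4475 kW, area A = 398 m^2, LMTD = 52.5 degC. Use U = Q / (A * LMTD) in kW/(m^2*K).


From Q = U*A*LMTD, U = Q / (A * LMTD)
U = 4475 / (398 * 52.5) = 4475 / 20895 = 0.2142

0.2142 kW/(m^2*K)


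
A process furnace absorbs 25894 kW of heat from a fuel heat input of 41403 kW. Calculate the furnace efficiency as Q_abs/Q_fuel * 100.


Furnace efficiency = Q_absorbed / Q_fuel * 100
= 25894 / 41403 * 100 = 62.54

62.54 %


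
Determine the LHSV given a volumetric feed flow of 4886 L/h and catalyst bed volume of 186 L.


LHSV = volumetric feed rate / catalyst volume
= 4886 L/h / 186 L
= 26.27 h^-1

26.27 h^-1


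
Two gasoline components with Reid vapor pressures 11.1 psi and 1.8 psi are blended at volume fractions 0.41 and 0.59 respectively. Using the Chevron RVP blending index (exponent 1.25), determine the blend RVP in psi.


Chevron index: RVP_blend = (sum xi*RVPi^1.25)^(1/1.25)
RVP^1.25 terms: 0.41 * 11.1^1.25 + 0.59 * 1.8^1.25 = 9.53698
RVP_blend = 9.53698^(1/1.25) = 6.075

6.075 psi


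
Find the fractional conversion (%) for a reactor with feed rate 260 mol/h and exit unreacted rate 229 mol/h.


X = (F_in - F_out) / F_in * 100
Moles reacted = 260 - 229 = 31
X = 31 / 260 * 100
= 0.1192 * 100
= 11.92 %

11.92 %


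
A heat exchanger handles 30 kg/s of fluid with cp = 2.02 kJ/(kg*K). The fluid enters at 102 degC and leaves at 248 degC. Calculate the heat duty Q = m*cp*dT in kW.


Q = m_dot * cp * delta_T
delta_T = 248 - 102 = 146 K
Q = 30 * 2.02 * 146
= 60.6 * 146
= 8847.6 kW

8847.6 kW


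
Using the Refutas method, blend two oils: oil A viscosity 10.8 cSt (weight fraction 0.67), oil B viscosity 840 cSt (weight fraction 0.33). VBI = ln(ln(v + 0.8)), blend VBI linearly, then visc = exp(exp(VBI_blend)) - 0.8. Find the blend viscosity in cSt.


Refutas method: VBN_i = 14.534*ln(ln(visc_i + 0.8)) + 10.975, blended linearly by mass fraction; since VBN is linear in VBI_i = ln(ln(visc_i + 0.8)) and the fractions sum to 1, blend VBI directly: visc = exp(exp(VBI_blend)) - 0.8
VBI_1 = ln(ln(10.8 + 0.8)) = 0.896498
VBI_2 = ln(ln(840 + 0.8)) = 1.90722
VBI_blend = 0.67 * 0.896498 + 0.33 * 1.90722 = 1.23004
visc_blend = exp(exp(1.23004)) - 0.8 = 29.81

29.81 cSt


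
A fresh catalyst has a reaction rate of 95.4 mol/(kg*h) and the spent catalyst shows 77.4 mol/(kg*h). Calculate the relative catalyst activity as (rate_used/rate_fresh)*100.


Activity (%) = (rate_used / rate_fresh) * 100
rate_used = 77.4, rate_fresh = 95.4
= (77.4 / 95.4) * 100
= 0.8113 * 100 = 81.13

81.13 %


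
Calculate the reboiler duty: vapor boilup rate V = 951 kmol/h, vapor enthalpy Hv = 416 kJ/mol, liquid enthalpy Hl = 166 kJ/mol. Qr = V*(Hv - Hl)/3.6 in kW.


Qr = 951 * (416 - 166) / 3.6 = 951 * 250 / 3.6 = 66040

66040 kW


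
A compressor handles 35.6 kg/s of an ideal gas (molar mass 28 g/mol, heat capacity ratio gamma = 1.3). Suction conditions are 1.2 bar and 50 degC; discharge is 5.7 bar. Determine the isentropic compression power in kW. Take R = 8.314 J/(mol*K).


Isentropic work: W = m*(gamma/(gamma-1))*(R*T1/MW)*((P2/P1)^((gamma-1)/gamma) - 1)
T1 = 50 + 273.15 = 323.15 K
Pressure ratio = 5.7 / 1.2 = 4.75
Exponent = (1.3 - 1)/1.3 = 0.230769
(P2/P1)^exp - 1 = 4.75^0.230769 - 1 = 0.432715
W = 35.6 * 1.3 / 0.3 * 8.314 * 323.15 / 28 * 0.432715 = 6405

6405 kW


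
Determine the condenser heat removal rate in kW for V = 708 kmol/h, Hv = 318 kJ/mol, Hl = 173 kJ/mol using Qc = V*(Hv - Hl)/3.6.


Qc = 708 * (318 - 173) / 3.6 = 708 * 145 / 3.6 = 28520

28520 kW


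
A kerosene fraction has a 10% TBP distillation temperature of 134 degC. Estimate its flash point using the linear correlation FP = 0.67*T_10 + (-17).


FP = 0.67 * 134 + (-17) = 72.78

72.78 degC


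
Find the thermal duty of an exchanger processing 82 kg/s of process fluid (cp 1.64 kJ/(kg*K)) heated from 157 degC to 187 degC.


Q = m_dot * cp * delta_T
delta_T = 187 - 157 = 30 K
Q = 82 * 1.64 * 30
= 134.48 * 30
= 4034.4 kW

4034.4 kW


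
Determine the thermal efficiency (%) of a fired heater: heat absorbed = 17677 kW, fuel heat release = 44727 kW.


Furnace efficiency = Q_absorbed / Q_fuel * 100
= 17677 / 44727 * 100 = 39.52

39.52 %
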